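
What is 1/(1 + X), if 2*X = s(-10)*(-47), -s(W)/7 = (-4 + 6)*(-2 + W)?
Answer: -1/3947 ≈ -0.00025336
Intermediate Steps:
s(W) = 28 - 14*W (s(W) = -7*(-4 + 6)*(-2 + W) = -14*(-2 + W) = -7*(-4 + 2*W) = 28 - 14*W)
X = -3948 (X = ((28 - 14*(-10))*(-47))/2 = ((28 + 140)*(-47))/2 = (168*(-47))/2 = (1/2)*(-7896) = -3948)
1/(1 + X) = 1/(1 - 3948) = 1/(-3947) = -1/3947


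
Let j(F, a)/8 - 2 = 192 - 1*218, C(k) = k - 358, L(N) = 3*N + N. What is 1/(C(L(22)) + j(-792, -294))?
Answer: -1/462 ≈ -0.0021645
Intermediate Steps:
L(N) = 4*N
C(k) = -358 + k
j(F, a) = -192 (j(F, a) = 16 + 8*(192 - 1*218) = 16 + 8*(192 - 218) = 16 + 8*(-26) = 16 - 208 = -192)
1/(C(L(22)) + j(-792, -294)) = 1/((-358 + 4*22) - 192) = 1/((-358 + 88) - 192) = 1/(-270 - 192) = 1/(-462) = -1/462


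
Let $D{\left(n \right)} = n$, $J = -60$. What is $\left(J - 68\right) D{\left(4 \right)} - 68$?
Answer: $-580$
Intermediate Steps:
$\left(J - 68\right) D{\left(4 \right)} - 68 = \left(-60 - 68\right) 4 - 68 = \left(-128\right) 4 - 68 = -512 - 68 = -580$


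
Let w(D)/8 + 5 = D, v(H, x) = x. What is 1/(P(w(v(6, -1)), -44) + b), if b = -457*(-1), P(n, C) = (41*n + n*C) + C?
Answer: 1/557 ≈ 0.0017953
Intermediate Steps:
w(D) = -40 + 8*D
P(n, C) = C + 41*n + C*n (P(n, C) = (41*n + C*n) + C = C + 41*n + C*n)
b = 457
1/(P(w(v(6, -1)), -44) + b) = 1/((-44 + 41*(-40 + 8*(-1)) - 44*(-40 + 8*(-1))) + 457) = 1/((-44 + 41*(-40 - 8) - 44*(-40 - 8)) + 457) = 1/((-44 + 41*(-48) - 44*(-48)) + 457) = 1/((-44 - 1968 + 2112) + 457) = 1/(100 + 457) = 1/557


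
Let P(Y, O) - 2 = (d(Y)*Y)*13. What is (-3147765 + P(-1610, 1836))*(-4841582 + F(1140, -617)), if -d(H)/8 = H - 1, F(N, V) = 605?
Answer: 1321071655570131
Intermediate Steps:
d(H) = 8 - 8*H (d(H) = -8*(H - 1) = -8*(-1 + H) = 8 - 8*H)
P(Y, O) = 2 + 13*Y*(8 - 8*Y) (P(Y, O) = 2 + ((8 - 8*Y)*Y)*13 = 2 + (Y*(8 - 8*Y))*13 = 2 + 13*Y*(8 - 8*Y))
(-3147765 + P(-1610, 1836))*(-4841582 + F(1140, -617)) = (-3147765 + (2 - 104*(-1610)*(-1 - 1610)))*(-4841582 + 605) = (-3147765 + (2 - 104*(-1610)*(-1611)))*(-4840977) = (-3147765 + (2 - 269745840))*(-4840977) = (-3147765 - 269745838)*(-4840977) = -272893603*(-4840977) = 1321071655570131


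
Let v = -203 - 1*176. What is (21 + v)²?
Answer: 128164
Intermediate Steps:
v = -379 (v = -203 - 176 = -379)
(21 + v)² = (21 - 379)² = (-358)² = 128164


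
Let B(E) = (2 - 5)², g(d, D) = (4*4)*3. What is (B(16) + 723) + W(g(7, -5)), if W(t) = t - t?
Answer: 732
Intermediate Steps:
g(d, D) = 48 (g(d, D) = 16*3 = 48)
B(E) = 9 (B(E) = (-3)² = 9)
W(t) = 0
(B(16) + 723) + W(g(7, -5)) = (9 + 723) + 0 = 732 + 0 = 732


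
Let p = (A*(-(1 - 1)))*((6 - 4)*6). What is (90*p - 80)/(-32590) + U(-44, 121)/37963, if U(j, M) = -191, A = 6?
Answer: -318765/123721417 ≈ -0.0025765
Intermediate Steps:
p = 0 (p = (6*(-(1 - 1)))*((6 - 4)*6) = (6*(-1*0))*(2*6) = (6*0)*12 = 0*12 = 0)
(90*p - 80)/(-32590) + U(-44, 121)/37963 = (90*0 - 80)/(-32590) - 191/37963 = (0 - 80)*(-1/32590) - 191*1/37963 = -80*(-1/32590) - 191/37963 = 8/3259 - 191/37963 = -318765/123721417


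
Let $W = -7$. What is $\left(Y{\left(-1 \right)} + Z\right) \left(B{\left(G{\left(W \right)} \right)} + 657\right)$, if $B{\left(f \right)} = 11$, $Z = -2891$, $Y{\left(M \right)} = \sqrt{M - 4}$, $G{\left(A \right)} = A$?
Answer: $-1931188 + 668 i \sqrt{5} \approx -1.9312 \cdot 10^{6} + 1493.7 i$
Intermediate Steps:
$Y{\left(M \right)} = \sqrt{-4 + M}$
$\left(Y{\left(-1 \right)} + Z\right) \left(B{\left(G{\left(W \right)} \right)} + 657\right) = \left(\sqrt{-4 - 1} - 2891\right) \left(11 + 657\right) = \left(\sqrt{-5} - 2891\right) 668 = \left(i \sqrt{5} - 2891\right) 668 = \left(-2891 + i \sqrt{5}\right) 668 = -1931188 + 668 i \sqrt{5}$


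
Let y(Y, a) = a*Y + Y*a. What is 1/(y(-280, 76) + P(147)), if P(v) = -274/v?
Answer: -147/6256594 ≈ -2.3495e-5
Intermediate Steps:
y(Y, a) = 2*Y*a (y(Y, a) = Y*a + Y*a = 2*Y*a)
1/(y(-280, 76) + P(147)) = 1/(2*(-280)*76 - 274/147) = 1/(-42560 - 274*1/147) = 1/(-42560 - 274/147) = 1/(-6256594/147) = -147/6256594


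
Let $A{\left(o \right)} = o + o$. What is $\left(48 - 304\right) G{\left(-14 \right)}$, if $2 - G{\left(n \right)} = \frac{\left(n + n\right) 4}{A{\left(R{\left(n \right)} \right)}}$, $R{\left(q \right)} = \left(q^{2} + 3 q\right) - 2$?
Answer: $- \frac{11520}{19} \approx -606.32$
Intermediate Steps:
$R{\left(q \right)} = -2 + q^{2} + 3 q$
$A{\left(o \right)} = 2 o$
$G{\left(n \right)} = 2 - \frac{8 n}{-4 + 2 n^{2} + 6 n}$ ($G{\left(n \right)} = 2 - \frac{\left(n + n\right) 4}{2 \left(-2 + n^{2} + 3 n\right)} = 2 - \frac{2 n 4}{-4 + 2 n^{2} + 6 n} = 2 - \frac{8 n}{-4 + 2 n^{2} + 6 n}$)
$\left(48 - 304\right) G{\left(-14 \right)} = \left(48 - 304\right) \frac{2 \left(-2 - 14 + \left(-14\right)^{2}\right)}{-2 + \left(-14\right)^{2} + 3 \left(-14\right)} = - 256 \frac{2 \left(-2 - 14 + 196\right)}{-2 + 196 - 42} = - 256 \cdot 2 \cdot \frac{1}{152} \cdot 180 = \left(-256\right) \frac{45}{19} = - \frac{11520}{19}$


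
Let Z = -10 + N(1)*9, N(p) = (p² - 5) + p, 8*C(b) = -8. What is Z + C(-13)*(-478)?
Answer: 441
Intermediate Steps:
C(b) = -1 (C(b) = (⅛)*(-8) = -1)
N(p) = -5 + p + p² (N(p) = (-5 + p²) + p = -5 + p + p²)
Z = -37 (Z = -10 + (-5 + 1 + 1²)*9 = -10 + (-5 + 1 + 1)*9 = -10 - 3*9 = -10 - 27 = -37)
Z + C(-13)*(-478) = -37 - 1*(-478) = -37 + 478 = 441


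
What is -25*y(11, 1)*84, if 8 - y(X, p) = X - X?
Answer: -16800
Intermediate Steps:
y(X, p) = 8 (y(X, p) = 8 - (X - X) = 8 - 1*0 = 8 + 0 = 8)
-25*y(11, 1)*84 = -25*8*84 = -200*84 = -16800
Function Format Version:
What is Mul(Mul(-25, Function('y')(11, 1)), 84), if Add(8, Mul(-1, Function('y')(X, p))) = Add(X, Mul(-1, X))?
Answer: -16800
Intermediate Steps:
Function('y')(X, p) = 8 (Function('y')(X, p) = Add(8, Mul(-1, Add(X, Mul(-1, X)))) = Add(8, Mul(-1, 0)) = Add(8, 0) = 8)
Mul(Mul(-25, Function('y')(11, 1)), 84) = Mul(Mul(-25, 8), 84) = Mul(-200, 84) = -16800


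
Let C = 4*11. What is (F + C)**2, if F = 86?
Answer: 16900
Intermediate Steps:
C = 44
(F + C)**2 = (86 + 44)**2 = 130**2 = 16900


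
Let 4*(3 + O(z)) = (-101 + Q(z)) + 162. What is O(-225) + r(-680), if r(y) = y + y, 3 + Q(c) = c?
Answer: -5619/4 ≈ -1404.8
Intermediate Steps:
Q(c) = -3 + c
r(y) = 2*y
O(z) = 23/2 + z/4 (O(z) = -3 + ((-101 + (-3 + z)) + 162)/4 = -3 + ((-104 + z) + 162)/4 = -3 + (58 + z)/4 = -3 + (29/2 + z/4) = 23/2 + z/4)
O(-225) + r(-680) = (23/2 + (¼)*(-225)) + 2*(-680) = (23/2 - 225/4) - 1360 = -179/4 - 1360 = -5619/4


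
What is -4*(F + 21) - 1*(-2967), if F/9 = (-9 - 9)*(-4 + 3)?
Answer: 2235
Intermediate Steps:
F = 162 (F = 9*((-9 - 9)*(-4 + 3)) = 9*(-18*(-1)) = 9*18 = 162)
-4*(F + 21) - 1*(-2967) = -4*(162 + 21) - 1*(-2967) = -4*183 + 2967 = -732 + 2967 = 2235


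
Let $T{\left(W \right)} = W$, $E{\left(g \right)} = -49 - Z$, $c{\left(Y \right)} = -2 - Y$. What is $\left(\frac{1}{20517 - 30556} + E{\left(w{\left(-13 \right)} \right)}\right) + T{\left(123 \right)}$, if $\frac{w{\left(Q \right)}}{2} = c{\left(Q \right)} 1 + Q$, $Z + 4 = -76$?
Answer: $\frac{1546005}{10039} \approx 154.0$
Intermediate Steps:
$Z = -80$ ($Z = -4 - 76 = -80$)
$w{\left(Q \right)} = -4$ ($w{\left(Q \right)} = 2 \left(\left(-2 - Q\right) 1 + Q\right) = 2 \left(\left(-2 - Q\right) + Q\right) = 2 \left(-2\right) = -4$)
$E{\left(g \right)} = 31$ ($E{\left(g \right)} = -49 - -80 = -49 + 80 = 31$)
$\left(\frac{1}{20517 - 30556} + E{\left(w{\left(-13 \right)} \right)}\right) + T{\left(123 \right)} = \left(\frac{1}{20517 - 30556} + 31\right) + 123 = \left(\frac{1}{-10039} + 31\right) + 123 = \left(- \frac{1}{10039} + 31\right) + 123 = \frac{311208}{10039} + 123 = \frac{1546005}{10039}$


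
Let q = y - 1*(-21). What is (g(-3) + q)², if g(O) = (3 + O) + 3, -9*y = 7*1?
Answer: 43681/81 ≈ 539.27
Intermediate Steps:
y = -7/9 ≈ -0.77778
q = 182/9 (q = -7/9 - 1*(-21) = -7/9 + 21 = 182/9 ≈ 20.222)
g(O) = 6 + O
(g(-3) + q)² = ((6 - 3) + 182/9)² = (3 + 182/9)² = (209/9)² = 43681/81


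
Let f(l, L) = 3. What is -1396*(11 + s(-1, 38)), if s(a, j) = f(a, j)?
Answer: -19544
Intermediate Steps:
s(a, j) = 3
-1396*(11 + s(-1, 38)) = -1396*(11 + 3) = -1396*14 = -19544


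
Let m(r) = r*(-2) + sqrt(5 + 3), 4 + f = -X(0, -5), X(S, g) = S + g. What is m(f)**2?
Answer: 12 - 8*sqrt(2) ≈ 0.68629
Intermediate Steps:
f = 1 (f = -4 - (0 - 5) = -4 - 1*(-5) = -4 + 5 = 1)
m(r) = -2*r + 2*sqrt(2) (m(r) = -2*r + sqrt(8) = -2*r + 2*sqrt(2))
m(f)**2 = (-2*1 + 2*sqrt(2))**2 = (-2 + 2*sqrt(2))**2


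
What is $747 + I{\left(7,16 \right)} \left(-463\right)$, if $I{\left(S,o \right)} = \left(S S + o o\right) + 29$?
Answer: $-153895$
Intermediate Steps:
$I{\left(S,o \right)} = 29 + S^{2} + o^{2}$ ($I{\left(S,o \right)} = \left(S^{2} + o^{2}\right) + 29 = 29 + S^{2} + o^{2}$)
$747 + I{\left(7,16 \right)} \left(-463\right) = 747 + \left(29 + 7^{2} + 16^{2}\right) \left(-463\right) = 747 + \left(29 + 49 + 256\right) \left(-463\right) = 747 + 334 \left(-463\right) = 747 - 154642 = -153895$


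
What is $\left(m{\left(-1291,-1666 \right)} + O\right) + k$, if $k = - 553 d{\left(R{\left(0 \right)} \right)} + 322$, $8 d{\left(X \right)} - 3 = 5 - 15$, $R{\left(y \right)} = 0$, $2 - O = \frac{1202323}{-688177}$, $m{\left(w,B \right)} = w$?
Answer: $- \frac{2650185521}{5505416} \approx -481.38$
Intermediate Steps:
$O = \frac{2578677}{688177}$ ($O = 2 - \frac{1202323}{-688177} = 2 - 1202323 \left(- \frac{1}{688177}\right) = 2 - - \frac{1202323}{688177} = 2 + \frac{1202323}{688177} = \frac{2578677}{688177} \approx 3.7471$)
$d{\left(X \right)} = - \frac{7}{8}$ ($d{\left(X \right)} = \frac{3}{8} + \frac{5 - 15}{8} = \frac{3}{8} + \frac{1}{8} \left(-10\right) = \frac{3}{8} - \frac{5}{4} = - \frac{7}{8}$)
$k = \frac{6447}{8}$ ($k = \left(-553\right) \left(- \frac{7}{8}\right) + 322 = \frac{3871}{8} + 322 = \frac{6447}{8} \approx 805.88$)
$\left(m{\left(-1291,-1666 \right)} + O\right) + k = \left(-1291 + \frac{2578677}{688177}\right) + \frac{6447}{8} = - \frac{885857830}{688177} + \frac{6447}{8} = - \frac{2650185521}{5505416}$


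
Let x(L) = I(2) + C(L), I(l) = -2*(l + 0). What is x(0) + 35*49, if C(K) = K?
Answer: 1711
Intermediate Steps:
I(l) = -2*l
x(L) = -4 + L (x(L) = -2*2 + L = -4 + L)
x(0) + 35*49 = (-4 + 0) + 35*49 = -4 + 1715 = 1711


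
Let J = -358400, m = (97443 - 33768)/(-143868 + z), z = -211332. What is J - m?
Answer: -1697381551/4736 ≈ -3.5840e+5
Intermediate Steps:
m = -849/4736 (m = (97443 - 33768)/(-143868 - 211332) = 63675/(-355200) = 63675*(-1/355200) = -849/4736 ≈ -0.17927)
J - m = -358400 - 1*(-849/4736) = -358400 + 849/4736 = -1697381551/4736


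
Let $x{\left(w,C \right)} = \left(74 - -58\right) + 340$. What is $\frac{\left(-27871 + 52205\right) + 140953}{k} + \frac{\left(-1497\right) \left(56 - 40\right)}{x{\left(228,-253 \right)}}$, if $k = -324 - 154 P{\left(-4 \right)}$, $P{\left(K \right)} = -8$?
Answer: $\frac{7033381}{53572} \approx 131.29$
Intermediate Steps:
$x{\left(w,C \right)} = 472$ ($x{\left(w,C \right)} = \left(74 + 58\right) + 340 = 132 + 340 = 472$)
$k = 908$ ($k = -324 - -1232 = -324 + 1232 = 908$)
$\frac{\left(-27871 + 52205\right) + 140953}{k} + \frac{\left(-1497\right) \left(56 - 40\right)}{x{\left(228,-253 \right)}} = \frac{\left(-27871 + 52205\right) + 140953}{908} + \frac{\left(-1497\right) \left(56 - 40\right)}{472} = \left(24334 + 140953\right) \frac{1}{908} + - 1497 \left(56 - 40\right) \frac{1}{472} = 165287 \cdot \frac{1}{908} + \left(-1497\right) 16 \cdot \frac{1}{472} = \frac{165287}{908} - \frac{2994}{59} = \frac{7033381}{53572}$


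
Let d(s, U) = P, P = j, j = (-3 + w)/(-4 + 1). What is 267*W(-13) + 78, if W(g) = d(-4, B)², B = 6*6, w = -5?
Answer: 5930/3 ≈ 1976.7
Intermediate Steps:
j = 8/3 (j = (-3 - 5)/(-4 + 1) = -8/(-3) = -8*(-⅓) = 8/3 ≈ 2.6667)
B = 36
P = 8/3 ≈ 2.6667
d(s, U) = 8/3
W(g) = 64/9 (W(g) = (8/3)² = 64/9)
267*W(-13) + 78 = 267*(64/9) + 78 = 5696/3 + 78 = 5930/3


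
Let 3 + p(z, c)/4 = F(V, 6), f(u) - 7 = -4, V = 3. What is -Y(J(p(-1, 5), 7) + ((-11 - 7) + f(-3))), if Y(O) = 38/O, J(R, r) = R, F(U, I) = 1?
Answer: 38/23 ≈ 1.6522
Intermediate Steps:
f(u) = 3 (f(u) = 7 - 4 = 3)
p(z, c) = -8 (p(z, c) = -12 + 4*1 = -12 + 4 = -8)
-Y(J(p(-1, 5), 7) + ((-11 - 7) + f(-3))) = -38/(-8 + ((-11 - 7) + 3)) = -38/(-8 + (-18 + 3)) = -38/(-8 - 15) = -38/(-23) = -38*(-1)/23 = -1*(-38/23) = 38/23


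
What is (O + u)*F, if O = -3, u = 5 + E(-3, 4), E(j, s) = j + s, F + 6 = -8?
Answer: -42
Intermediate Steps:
F = -14 (F = -6 - 8 = -14)
u = 6 (u = 5 + (-3 + 4) = 5 + 1 = 6)
(O + u)*F = (-3 + 6)*(-14) = 3*(-14) = -42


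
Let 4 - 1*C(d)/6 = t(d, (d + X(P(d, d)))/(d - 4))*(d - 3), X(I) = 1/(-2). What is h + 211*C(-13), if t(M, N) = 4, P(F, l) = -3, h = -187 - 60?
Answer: 85841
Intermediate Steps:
h = -247
X(I) = -1/2
C(d) = 96 - 24*d (C(d) = 24 - 24*(d - 3) = 24 - 24*(-3 + d) = 24 - 6*(-12 + 4*d) = 24 + (72 - 24*d) = 96 - 24*d)
h + 211*C(-13) = -247 + 211*(96 - 24*(-13)) = -247 + 211*(96 + 312) = -247 + 211*408 = -247 + 86088 = 85841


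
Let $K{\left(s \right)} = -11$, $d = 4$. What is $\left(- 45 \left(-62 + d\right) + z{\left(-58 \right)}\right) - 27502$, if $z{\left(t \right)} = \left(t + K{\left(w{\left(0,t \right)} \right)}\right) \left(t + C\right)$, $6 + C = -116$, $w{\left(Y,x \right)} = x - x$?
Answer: $-12472$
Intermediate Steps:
$w{\left(Y,x \right)} = 0$
$C = -122$ ($C = -6 - 116 = -122$)
$z{\left(t \right)} = \left(-122 + t\right) \left(-11 + t\right)$ ($z{\left(t \right)} = \left(t - 11\right) \left(t - 122\right) = \left(-11 + t\right) \left(-122 + t\right) = \left(-122 + t\right) \left(-11 + t\right)$)
$\left(- 45 \left(-62 + d\right) + z{\left(-58 \right)}\right) - 27502 = \left(- 45 \left(-62 + 4\right) + \left(1342 + \left(-58\right)^{2} - -7714\right)\right) - 27502 = \left(\left(-45\right) \left(-58\right) + \left(1342 + 3364 + 7714\right)\right) - 27502 = \left(2610 + 12420\right) - 27502 = 15030 - 27502 = -12472$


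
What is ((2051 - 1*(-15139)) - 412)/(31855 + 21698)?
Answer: 16778/53553 ≈ 0.31330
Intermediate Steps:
((2051 - 1*(-15139)) - 412)/(31855 + 21698) = ((2051 + 15139) - 412)/53553 = (17190 - 412)*(1/53553) = 16778*(1/53553) = 16778/53553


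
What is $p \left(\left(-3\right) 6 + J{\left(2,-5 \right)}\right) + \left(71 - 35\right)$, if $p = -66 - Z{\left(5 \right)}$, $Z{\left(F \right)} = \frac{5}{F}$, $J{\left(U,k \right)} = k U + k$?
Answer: $2247$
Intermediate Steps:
$J{\left(U,k \right)} = k + U k$ ($J{\left(U,k \right)} = U k + k = k + U k$)
$p = -67$ ($p = -66 - \frac{5}{5} = -66 - 5 \cdot \frac{1}{5} = -66 - 1 = -67$)
$p \left(\left(-3\right) 6 + J{\left(2,-5 \right)}\right) + \left(71 - 35\right) = - 67 \left(\left(-3\right) 6 - 5 \left(1 + 2\right)\right) + \left(71 - 35\right) = - 67 \left(-18 - 15\right) + 36 = \left(-67\right) \left(-33\right) + 36 = 2211 + 36 = 2247$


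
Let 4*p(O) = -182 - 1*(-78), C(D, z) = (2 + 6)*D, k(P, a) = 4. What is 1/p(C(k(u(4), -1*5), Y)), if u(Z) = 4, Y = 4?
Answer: -1/26 ≈ -0.038462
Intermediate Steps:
C(D, z) = 8*D
p(O) = -26 (p(O) = (-182 - 1*(-78))/4 = (-182 + 78)/4 = (¼)*(-104) = -26)
1/p(C(k(u(4), -1*5), Y)) = 1/(-26) = -1/26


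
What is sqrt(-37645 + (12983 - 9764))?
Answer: I*sqrt(34426) ≈ 185.54*I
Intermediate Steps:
sqrt(-37645 + (12983 - 9764)) = sqrt(-37645 + 3219) = sqrt(-34426) = I*sqrt(34426)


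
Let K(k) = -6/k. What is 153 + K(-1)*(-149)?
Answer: -741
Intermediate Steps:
153 + K(-1)*(-149) = 153 - 6/(-1)*(-149) = 153 - 6*(-1)*(-149) = 153 + 6*(-149) = 153 - 894 = -741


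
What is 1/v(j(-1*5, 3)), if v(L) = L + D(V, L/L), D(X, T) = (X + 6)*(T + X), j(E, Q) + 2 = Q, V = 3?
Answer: 1/37 ≈ 0.027027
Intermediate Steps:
j(E, Q) = -2 + Q
D(X, T) = (6 + X)*(T + X)
v(L) = 36 + L (v(L) = L + (3**2 + 6*(L/L) + 6*3 + (L/L)*3) = L + (9 + 6*1 + 18 + 1*3) = L + (9 + 6 + 18 + 3) = L + 36 = 36 + L)
1/v(j(-1*5, 3)) = 1/(36 + (-2 + 3)) = 1/(36 + 1) = 1/37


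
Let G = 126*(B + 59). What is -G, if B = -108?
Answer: 6174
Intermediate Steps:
G = -6174 (G = 126*(-108 + 59) = 126*(-49) = -6174)
-G = -1*(-6174) = 6174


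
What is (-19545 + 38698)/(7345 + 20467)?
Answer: 19153/27812 ≈ 0.68866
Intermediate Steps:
(-19545 + 38698)/(7345 + 20467) = 19153/27812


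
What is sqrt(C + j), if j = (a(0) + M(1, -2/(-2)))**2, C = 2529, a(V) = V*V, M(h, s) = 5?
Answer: sqrt(2554) ≈ 50.537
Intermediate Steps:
a(V) = V**2
j = 25 (j = (0**2 + 5)**2 = (0 + 5)**2 = 5**2 = 25)
sqrt(C + j) = sqrt(2529 + 25) = sqrt(2554)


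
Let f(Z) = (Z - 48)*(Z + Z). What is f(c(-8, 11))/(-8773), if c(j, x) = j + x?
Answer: 270/8773 ≈ 0.030776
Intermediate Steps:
f(Z) = 2*Z*(-48 + Z) (f(Z) = (-48 + Z)*(2*Z) = 2*Z*(-48 + Z))
f(c(-8, 11))/(-8773) = (2*(-8 + 11)*(-48 + (-8 + 11)))/(-8773) = (2*3*(-48 + 3))*(-1/8773) = (2*3*(-45))*(-1/8773) = -270*(-1/8773) = 270/8773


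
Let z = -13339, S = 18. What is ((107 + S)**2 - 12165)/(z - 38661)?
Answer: -173/2600 ≈ -0.066538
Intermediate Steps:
((107 + S)**2 - 12165)/(z - 38661) = ((107 + 18)**2 - 12165)/(-13339 - 38661) = (125**2 - 12165)/(-52000) = (15625 - 12165)*(-1/52000) = 3460*(-1/52000) = -173/2600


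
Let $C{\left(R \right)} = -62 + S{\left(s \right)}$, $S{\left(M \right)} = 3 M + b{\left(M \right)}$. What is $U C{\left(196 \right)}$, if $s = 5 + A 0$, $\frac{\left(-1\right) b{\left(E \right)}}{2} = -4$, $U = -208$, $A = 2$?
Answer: $8112$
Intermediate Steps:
$b{\left(E \right)} = 8$ ($b{\left(E \right)} = \left(-2\right) \left(-4\right) = 8$)
$s = 5$ ($s = 5 + 2 \cdot 0 = 5 + 0 = 5$)
$S{\left(M \right)} = 8 + 3 M$ ($S{\left(M \right)} = 3 M + 8 = 8 + 3 M$)
$C{\left(R \right)} = -39$ ($C{\left(R \right)} = -62 + \left(8 + 3 \cdot 5\right) = -62 + \left(8 + 15\right) = -62 + 23 = -39$)
$U C{\left(196 \right)} = \left(-208\right) \left(-39\right) = 8112$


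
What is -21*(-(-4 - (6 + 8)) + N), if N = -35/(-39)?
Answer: -5159/13 ≈ -396.85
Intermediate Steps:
N = 35/39 (N = -35*(-1/39) = 35/39 ≈ 0.89744)
-21*(-(-4 - (6 + 8)) + N) = -21*(-(-4 - (6 + 8)) + 35/39) = -21*(-(-4 - 1*14) + 35/39) = -21*(-(-4 - 14) + 35/39) = -21*(-1*(-18) + 35/39) = -21*(18 + 35/39) = -21*737/39 = -5159/13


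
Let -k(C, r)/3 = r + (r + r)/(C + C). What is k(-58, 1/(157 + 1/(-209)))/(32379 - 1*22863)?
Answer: -11913/6036620512 ≈ -1.9735e-6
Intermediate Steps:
k(C, r) = -3*r - 3*r/C (k(C, r) = -3*(r + (r + r)/(C + C)) = -3*(r + (2*r)/((2*C))) = -3*(r + (2*r)*(1/(2*C))) = -3*(r + r/C) = -3*r - 3*r/C)
k(-58, 1/(157 + 1/(-209)))/(32379 - 1*22863) = (-3*(1 - 58)/((157 + 1/(-209))*(-58)))/(32379 - 1*22863) = (-3*(-1/58)*(-57)/(157 - 1/209))/(32379 - 22863) = -3*(-1/58)*(-57)/32812/209/9516 = -3*209/32812*(-1/58)*(-57)*(1/9516) = -35739/1903096*1/9516 = -11913/6036620512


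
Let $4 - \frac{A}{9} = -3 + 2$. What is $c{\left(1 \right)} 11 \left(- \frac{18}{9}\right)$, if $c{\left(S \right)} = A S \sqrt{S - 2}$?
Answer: $- 990 i \approx - 990.0 i$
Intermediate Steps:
$A = 45$ ($A = 36 - 9 \left(-3 + 2\right) = 36 - -9 = 36 + 9 = 45$)
$c{\left(S \right)} = 45 S \sqrt{-2 + S}$ ($c{\left(S \right)} = 45 S \sqrt{S - 2} = 45 S \sqrt{-2 + S}$)
$c{\left(1 \right)} 11 \left(- \frac{18}{9}\right) = 45 \cdot 1 \sqrt{-2 + 1} \cdot 11 \left(- \frac{18}{9}\right) = 45 \cdot 1 \sqrt{-1} \cdot 11 \left(\left(-18\right) \frac{1}{9}\right) = 45 \cdot 1 i 11 \left(-2\right) = 45 i 11 \left(-2\right) = 495 i \left(-2\right) = - 990 i$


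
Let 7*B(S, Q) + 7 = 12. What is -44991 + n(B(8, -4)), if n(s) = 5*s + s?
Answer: -314907/7 ≈ -44987.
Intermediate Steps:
B(S, Q) = 5/7 (B(S, Q) = -1 + (⅐)*12 = -1 + 12/7 = 5/7)
n(s) = 6*s
-44991 + n(B(8, -4)) = -44991 + 6*(5/7) = -44991 + 30/7 = -314907/7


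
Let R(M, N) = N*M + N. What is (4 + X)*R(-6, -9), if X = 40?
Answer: 1980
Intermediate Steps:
R(M, N) = N + M*N (R(M, N) = M*N + N = N + M*N)
(4 + X)*R(-6, -9) = (4 + 40)*(-9*(1 - 6)) = 44*(-9*(-5)) = 44*45 = 1980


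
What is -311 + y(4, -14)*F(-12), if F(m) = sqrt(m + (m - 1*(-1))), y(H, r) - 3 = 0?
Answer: -311 + 3*I*sqrt(23) ≈ -311.0 + 14.387*I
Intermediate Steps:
y(H, r) = 3 (y(H, r) = 3 + 0 = 3)
F(m) = sqrt(1 + 2*m) (F(m) = sqrt(m + (m + 1)) = sqrt(m + (1 + m)) = sqrt(1 + 2*m))
-311 + y(4, -14)*F(-12) = -311 + 3*sqrt(1 + 2*(-12)) = -311 + 3*sqrt(1 - 24) = -311 + 3*sqrt(-23) = -311 + 3*(I*sqrt(23)) = -311 + 3*I*sqrt(23)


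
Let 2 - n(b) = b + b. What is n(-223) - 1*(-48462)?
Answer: 48910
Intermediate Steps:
n(b) = 2 - 2*b (n(b) = 2 - (b + b) = 2 - 2*b)
n(-223) - 1*(-48462) = (2 - 2*(-223)) - 1*(-48462) = (2 + 446) + 48462 = 448 + 48462 = 48910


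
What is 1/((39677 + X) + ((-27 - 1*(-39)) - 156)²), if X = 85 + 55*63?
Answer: 1/63963 ≈ 1.5634e-5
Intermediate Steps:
X = 3550 (X = 85 + 3465 = 3550)
1/((39677 + X) + ((-27 - 1*(-39)) - 156)²) = 1/((39677 + 3550) + ((-27 - 1*(-39)) - 156)²) = 1/(43227 + ((-27 + 39) - 156)²) = 1/(43227 + (12 - 156)²) = 1/(43227 + (-144)²) = 1/(43227 + 20736) = 1/63963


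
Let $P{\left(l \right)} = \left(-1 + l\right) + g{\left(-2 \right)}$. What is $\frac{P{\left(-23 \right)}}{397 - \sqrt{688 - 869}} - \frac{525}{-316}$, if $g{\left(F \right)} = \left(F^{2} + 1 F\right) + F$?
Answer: $\frac{39914451}{24930820} - \frac{12 i \sqrt{181}}{78895} \approx 1.601 - 0.0020463 i$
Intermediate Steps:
$g{\left(F \right)} = F^{2} + 2 F$ ($g{\left(F \right)} = \left(F^{2} + F\right) + F = \left(F + F^{2}\right) + F = F^{2} + 2 F$)
$P{\left(l \right)} = -1 + l$ ($P{\left(l \right)} = \left(-1 + l\right) - 2 \left(2 - 2\right) = \left(-1 + l\right) - 0 = \left(-1 + l\right) + 0 = -1 + l$)
$\frac{P{\left(-23 \right)}}{397 - \sqrt{688 - 869}} - \frac{525}{-316} = \frac{-1 - 23}{397 - \sqrt{688 - 869}} - \frac{525}{-316} = - \frac{24}{397 - \sqrt{-181}} - - \frac{525}{316} = - \frac{24}{397 - i \sqrt{181}} + \frac{525}{316} = \frac{525}{316} - \frac{24}{397 - i \sqrt{181}}$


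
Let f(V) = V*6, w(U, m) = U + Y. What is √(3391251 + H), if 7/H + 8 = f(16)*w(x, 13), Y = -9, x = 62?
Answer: √21878994960490/2540 ≈ 1841.5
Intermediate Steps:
w(U, m) = -9 + U (w(U, m) = U - 9 = -9 + U)
f(V) = 6*V
H = 7/5080 (H = 7/(-8 + (6*16)*(-9 + 62)) = 7/(-8 + 96*53) = 7/(-8 + 5088) = 7/5080 ≈ 0.0013780)
√(3391251 + H) = √(3391251 + 7/5080) = √(17227555087/5080) = √21878994960490/2540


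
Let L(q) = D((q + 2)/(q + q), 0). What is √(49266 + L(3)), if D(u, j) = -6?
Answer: 2*√12315 ≈ 221.95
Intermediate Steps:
L(q) = -6
√(49266 + L(3)) = √(49266 - 6) = √49260 = 2*√12315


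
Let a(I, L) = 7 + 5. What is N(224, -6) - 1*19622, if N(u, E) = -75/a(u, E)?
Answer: -78513/4 ≈ -19628.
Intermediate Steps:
a(I, L) = 12
N(u, E) = -25/4 (N(u, E) = -75/12 = -75*1/12 = -25/4)
N(224, -6) - 1*19622 = -25/4 - 1*19622 = -25/4 - 19622 = -78513/4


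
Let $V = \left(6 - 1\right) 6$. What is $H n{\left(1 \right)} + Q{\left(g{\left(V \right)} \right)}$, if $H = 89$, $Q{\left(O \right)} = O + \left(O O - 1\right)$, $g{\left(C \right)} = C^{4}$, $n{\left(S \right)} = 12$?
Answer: $656100811067$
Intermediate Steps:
$V = 30$ ($V = 5 \cdot 6 = 30$)
$Q{\left(O \right)} = -1 + O + O^{2}$ ($Q{\left(O \right)} = O + \left(O^{2} - 1\right) = O + \left(-1 + O^{2}\right) = -1 + O + O^{2}$)
$H n{\left(1 \right)} + Q{\left(g{\left(V \right)} \right)} = 89 \cdot 12 + \left(-1 + 30^{4} + \left(30^{4}\right)^{2}\right) = 1068 + \left(-1 + 810000 + 810000^{2}\right) = 1068 + \left(-1 + 810000 + 656100000000\right) = 1068 + 656100809999 = 656100811067$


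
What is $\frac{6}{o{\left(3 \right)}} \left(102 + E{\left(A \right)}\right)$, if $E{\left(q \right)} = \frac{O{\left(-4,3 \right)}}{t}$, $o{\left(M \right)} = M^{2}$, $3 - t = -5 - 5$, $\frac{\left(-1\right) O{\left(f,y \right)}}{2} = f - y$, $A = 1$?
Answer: $\frac{2680}{39} \approx 68.718$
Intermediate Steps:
$O{\left(f,y \right)} = - 2 f + 2 y$ ($O{\left(f,y \right)} = - 2 \left(f - y\right) = - 2 f + 2 y$)
$t = 13$ ($t = 3 - \left(-5 - 5\right) = 3 - -10 = 3 + 10 = 13$)
$E{\left(q \right)} = \frac{14}{13}$ ($E{\left(q \right)} = \frac{\left(-2\right) \left(-4\right) + 2 \cdot 3}{13} = \left(8 + 6\right) \frac{1}{13} = 14 \cdot \frac{1}{13} = \frac{14}{13}$)
$\frac{6}{o{\left(3 \right)}} \left(102 + E{\left(A \right)}\right) = \frac{6}{3^{2}} \left(102 + \frac{14}{13}\right) = \frac{6}{9} \cdot \frac{1340}{13} = 6 \cdot \frac{1}{9} \cdot \frac{1340}{13} = \frac{2}{3} \cdot \frac{1340}{13} = \frac{2680}{39}$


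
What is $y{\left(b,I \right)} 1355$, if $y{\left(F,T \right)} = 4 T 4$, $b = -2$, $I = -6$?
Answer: $-130080$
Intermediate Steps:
$y{\left(F,T \right)} = 16 T$
$y{\left(b,I \right)} 1355 = 16 \left(-6\right) 1355 = \left(-96\right) 1355 = -130080$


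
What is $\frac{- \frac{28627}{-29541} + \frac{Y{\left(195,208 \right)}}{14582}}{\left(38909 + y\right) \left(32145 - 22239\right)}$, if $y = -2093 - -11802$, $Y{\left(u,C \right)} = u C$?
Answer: $\frac{807810937}{103730794388634348} \approx 7.7876 \cdot 10^{-9}$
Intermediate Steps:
$Y{\left(u,C \right)} = C u$
$y = 9709$ ($y = -2093 + 11802 = 9709$)
$\frac{- \frac{28627}{-29541} + \frac{Y{\left(195,208 \right)}}{14582}}{\left(38909 + y\right) \left(32145 - 22239\right)} = \frac{- \frac{28627}{-29541} + \frac{208 \cdot 195}{14582}}{\left(38909 + 9709\right) \left(32145 - 22239\right)} = \frac{\left(-28627\right) \left(- \frac{1}{29541}\right) + 40560 \cdot \frac{1}{14582}}{48618 \cdot 9906} = \frac{\frac{28627}{29541} + \frac{20280}{7291}}{481609908} = \frac{807810937}{215383431} \cdot \frac{1}{481609908} = \frac{807810937}{103730794388634348}$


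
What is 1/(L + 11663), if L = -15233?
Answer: -1/3570 ≈ -0.00028011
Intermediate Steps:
1/(L + 11663) = 1/(-15233 + 11663) = 1/(-3570) = -1/3570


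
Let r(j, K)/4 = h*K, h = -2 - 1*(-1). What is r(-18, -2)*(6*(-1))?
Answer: -48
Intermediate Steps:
h = -1 (h = -2 + 1 = -1)
r(j, K) = -4*K (r(j, K) = 4*(-K) = -4*K)
r(-18, -2)*(6*(-1)) = (-4*(-2))*(6*(-1)) = 8*(-6) = -48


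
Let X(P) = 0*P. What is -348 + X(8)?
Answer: -348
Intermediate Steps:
X(P) = 0
-348 + X(8) = -348 + 0 = -348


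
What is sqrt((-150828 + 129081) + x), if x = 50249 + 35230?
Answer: 2*sqrt(15933) ≈ 252.45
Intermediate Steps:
x = 85479
sqrt((-150828 + 129081) + x) = sqrt((-150828 + 129081) + 85479) = sqrt(-21747 + 85479) = sqrt(63732) = 2*sqrt(15933)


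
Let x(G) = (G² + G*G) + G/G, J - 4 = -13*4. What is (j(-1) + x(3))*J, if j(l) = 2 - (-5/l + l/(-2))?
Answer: -744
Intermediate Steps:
J = -48 (J = 4 - 13*4 = 4 - 52 = -48)
x(G) = 1 + 2*G² (x(G) = (G² + G²) + 1 = 2*G² + 1 = 1 + 2*G²)
j(l) = 2 + l/2 + 5/l (j(l) = 2 - (-5/l + l*(-½)) = 2 - (-5/l - l/2) = 2 + (l/2 + 5/l) = 2 + l/2 + 5/l)
(j(-1) + x(3))*J = ((2 + (½)*(-1) + 5/(-1)) + (1 + 2*3²))*(-48) = ((2 - ½ + 5*(-1)) + (1 + 2*9))*(-48) = ((2 - ½ - 5) + (1 + 18))*(-48) = (-7/2 + 19)*(-48) = (31/2)*(-48) = -744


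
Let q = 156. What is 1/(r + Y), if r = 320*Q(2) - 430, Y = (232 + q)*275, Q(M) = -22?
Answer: 1/99230 ≈ 1.0078e-5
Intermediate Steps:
Y = 106700 (Y = (232 + 156)*275 = 388*275 = 106700)
r = -7470 (r = 320*(-22) - 430 = -7040 - 430 = -7470)
1/(r + Y) = 1/(-7470 + 106700) = 1/99230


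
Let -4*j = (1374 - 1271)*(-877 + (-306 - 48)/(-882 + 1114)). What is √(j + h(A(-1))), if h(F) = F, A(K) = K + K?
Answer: √304375271/116 ≈ 150.40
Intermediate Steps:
A(K) = 2*K
j = 10496627/464 (j = -(1374 - 1271)*(-877 + (-306 - 48)/(-882 + 1114))/4 = -103*(-877 - 354/232)/4 = -103*(-877 - 354*1/232)/4 = -103*(-877 - 177/116)/4 = -103*(-101909)/(4*116) = -¼*(-10496627/116) = 10496627/464 ≈ 22622.)
√(j + h(A(-1))) = √(10496627/464 + 2*(-1)) = √(10496627/464 - 2) = √(10495699/464) = √304375271/116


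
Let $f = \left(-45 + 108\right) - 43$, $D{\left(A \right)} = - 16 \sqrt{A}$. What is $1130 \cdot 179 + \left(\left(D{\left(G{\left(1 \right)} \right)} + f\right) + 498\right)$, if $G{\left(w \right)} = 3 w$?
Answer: $202788 - 16 \sqrt{3} \approx 2.0276 \cdot 10^{5}$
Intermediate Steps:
$f = 20$ ($f = 63 - 43 = 20$)
$1130 \cdot 179 + \left(\left(D{\left(G{\left(1 \right)} \right)} + f\right) + 498\right) = 1130 \cdot 179 + \left(\left(- 16 \sqrt{3 \cdot 1} + 20\right) + 498\right) = 202270 + \left(\left(- 16 \sqrt{3} + 20\right) + 498\right) = 202270 + \left(\left(20 - 16 \sqrt{3}\right) + 498\right) = 202270 + \left(518 - 16 \sqrt{3}\right) = 202788 - 16 \sqrt{3}$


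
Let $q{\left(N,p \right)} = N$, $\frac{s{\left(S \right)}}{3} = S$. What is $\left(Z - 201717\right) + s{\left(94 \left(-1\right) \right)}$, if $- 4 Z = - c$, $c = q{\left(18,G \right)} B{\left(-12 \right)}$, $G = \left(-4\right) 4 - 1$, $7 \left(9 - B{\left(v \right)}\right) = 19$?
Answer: $- \frac{1413795}{7} \approx -2.0197 \cdot 10^{5}$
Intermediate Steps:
$B{\left(v \right)} = \frac{44}{7}$ ($B{\left(v \right)} = 9 - \frac{19}{7} = \frac{44}{7}$)
$G = -17$ ($G = -16 - 1 = -17$)
$s{\left(S \right)} = 3 S$
$c = \frac{792}{7}$ ($c = 18 \cdot \frac{44}{7} = \frac{792}{7} \approx 113.14$)
$Z = \frac{198}{7}$ ($Z = - \frac{\left(-1\right) \frac{792}{7}}{4} = \left(- \frac{1}{4}\right) \left(- \frac{792}{7}\right) = \frac{198}{7} \approx 28.286$)
$\left(Z - 201717\right) + s{\left(94 \left(-1\right) \right)} = \left(\frac{198}{7} - 201717\right) + 3 \cdot 94 \left(-1\right) = - \frac{1411821}{7} + 3 \left(-94\right) = - \frac{1411821}{7} - 282 = - \frac{1413795}{7}$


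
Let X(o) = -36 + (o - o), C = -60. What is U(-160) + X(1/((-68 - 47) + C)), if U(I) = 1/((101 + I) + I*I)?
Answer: -919475/25541 ≈ -36.000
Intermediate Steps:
X(o) = -36 (X(o) = -36 + 0 = -36)
U(I) = 1/(101 + I + I**2) (U(I) = 1/((101 + I) + I**2) = 1/(101 + I + I**2))
U(-160) + X(1/((-68 - 47) + C)) = 1/(101 - 160 + (-160)**2) - 36 = 1/(101 - 160 + 25600) - 36 = 1/25541 - 36 = -919475/25541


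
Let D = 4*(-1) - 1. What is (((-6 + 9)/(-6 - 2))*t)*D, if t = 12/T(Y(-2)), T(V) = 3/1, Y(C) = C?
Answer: 15/2 ≈ 7.5000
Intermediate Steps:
T(V) = 3 (T(V) = 3*1 = 3)
D = -5 (D = -4 - 1 = -5)
t = 4 (t = 12/3 = 12*(⅓) = 4)
(((-6 + 9)/(-6 - 2))*t)*D = (((-6 + 9)/(-6 - 2))*4)*(-5) = ((3/(-8))*4)*(-5) = ((3*(-⅛))*4)*(-5) = -3/8*4*(-5) = -3/2*(-5) = 15/2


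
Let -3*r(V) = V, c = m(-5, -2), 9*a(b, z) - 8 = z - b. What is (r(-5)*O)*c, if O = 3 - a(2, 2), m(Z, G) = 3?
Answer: 95/9 ≈ 10.556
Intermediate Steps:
a(b, z) = 8/9 - b/9 + z/9 (a(b, z) = 8/9 + (z - b)/9 = 8/9 + (-b/9 + z/9) = 8/9 - b/9 + z/9)
c = 3
r(V) = -V/3
O = 19/9 (O = 3 - (8/9 - ⅑*2 + (⅑)*2) = 3 - (8/9 - 2/9 + 2/9) = 3 - 1*8/9 = 3 - 8/9 = 19/9 ≈ 2.1111)
(r(-5)*O)*c = (-⅓*(-5)*(19/9))*3 = ((5/3)*(19/9))*3 = (95/27)*3 = 95/9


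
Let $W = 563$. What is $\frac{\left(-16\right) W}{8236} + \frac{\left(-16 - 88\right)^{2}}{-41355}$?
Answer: $- \frac{115401604}{85149945} \approx -1.3553$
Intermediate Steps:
$\frac{\left(-16\right) W}{8236} + \frac{\left(-16 - 88\right)^{2}}{-41355} = \frac{\left(-16\right) 563}{8236} + \frac{\left(-16 - 88\right)^{2}}{-41355} = \left(-9008\right) \frac{1}{8236} + \left(-104\right)^{2} \left(- \frac{1}{41355}\right) = - \frac{2252}{2059} + 10816 \left(- \frac{1}{41355}\right) = - \frac{2252}{2059} - \frac{10816}{41355} = - \frac{115401604}{85149945}$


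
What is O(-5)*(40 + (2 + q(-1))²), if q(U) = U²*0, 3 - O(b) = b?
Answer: 352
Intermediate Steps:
O(b) = 3 - b
q(U) = 0
O(-5)*(40 + (2 + q(-1))²) = (3 - 1*(-5))*(40 + (2 + 0)²) = (3 + 5)*(40 + 2²) = 8*(40 + 4) = 8*44 = 352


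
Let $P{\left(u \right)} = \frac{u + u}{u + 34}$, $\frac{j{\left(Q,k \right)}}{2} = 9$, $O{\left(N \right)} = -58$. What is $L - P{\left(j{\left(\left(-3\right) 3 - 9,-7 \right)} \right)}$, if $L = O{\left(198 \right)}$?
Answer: $- \frac{763}{13} \approx -58.692$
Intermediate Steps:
$L = -58$
$j{\left(Q,k \right)} = 18$ ($j{\left(Q,k \right)} = 2 \cdot 9 = 18$)
$P{\left(u \right)} = \frac{2 u}{34 + u}$
$L - P{\left(j{\left(\left(-3\right) 3 - 9,-7 \right)} \right)} = -58 - 2 \cdot 18 \frac{1}{34 + 18} = -58 - 2 \cdot 18 \cdot \frac{1}{52} = -58 - \frac{9}{13} = - \frac{763}{13}$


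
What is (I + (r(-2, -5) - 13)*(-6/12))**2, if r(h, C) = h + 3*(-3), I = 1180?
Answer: 1420864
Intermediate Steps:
r(h, C) = -9 + h (r(h, C) = h - 9 = -9 + h)
(I + (r(-2, -5) - 13)*(-6/12))**2 = (1180 + ((-9 - 2) - 13)*(-6/12))**2 = (1180 + (-11 - 13)*(-6*1/12))**2 = (1180 - 24*(-1/2))**2 = (1180 + 12)**2 = 1192**2 = 1420864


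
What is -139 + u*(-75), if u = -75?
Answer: 5486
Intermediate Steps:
-139 + u*(-75) = -139 - 75*(-75) = -139 + 5625 = 5486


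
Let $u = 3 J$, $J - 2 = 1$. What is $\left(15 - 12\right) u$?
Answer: $27$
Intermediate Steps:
$J = 3$ ($J = 2 + 1 = 3$)
$u = 9$ ($u = 3 \cdot 3 = 9$)
$\left(15 - 12\right) u = \left(15 - 12\right) 9 = 3 \cdot 9 = 27$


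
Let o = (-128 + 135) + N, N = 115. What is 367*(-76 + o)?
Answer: 16882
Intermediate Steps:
o = 122 (o = (-128 + 135) + 115 = 7 + 115 = 122)
367*(-76 + o) = 367*(-76 + 122) = 367*46 = 16882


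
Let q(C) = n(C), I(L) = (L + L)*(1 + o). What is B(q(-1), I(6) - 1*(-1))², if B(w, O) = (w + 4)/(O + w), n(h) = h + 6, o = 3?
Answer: 1/36 ≈ 0.027778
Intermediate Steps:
I(L) = 8*L (I(L) = (L + L)*(1 + 3) = (2*L)*4 = 8*L)
n(h) = 6 + h
q(C) = 6 + C
B(w, O) = (4 + w)/(O + w)
B(q(-1), I(6) - 1*(-1))² = ((4 + (6 - 1))/((8*6 - 1*(-1)) + (6 - 1)))² = ((4 + 5)/((48 + 1) + 5))² = (9/(49 + 5))² = (9/54)² = ((1/54)*9)² = (⅙)² = 1/36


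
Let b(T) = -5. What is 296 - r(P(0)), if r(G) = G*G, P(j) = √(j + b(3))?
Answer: 301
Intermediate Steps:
P(j) = √(-5 + j) (P(j) = √(j - 5) = √(-5 + j))
r(G) = G²
296 - r(P(0)) = 296 - (√(-5 + 0))² = 296 - (√(-5))² = 296 - (I*√5)² = 296 - 1*(-5) = 296 + 5 = 301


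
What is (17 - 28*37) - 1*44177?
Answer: -45196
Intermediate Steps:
(17 - 28*37) - 1*44177 = (17 - 1036) - 44177 = -1019 - 44177 = -45196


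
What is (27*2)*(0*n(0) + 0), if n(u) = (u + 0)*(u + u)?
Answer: 0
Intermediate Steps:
n(u) = 2*u**2 (n(u) = u*(2*u) = 2*u**2)
(27*2)*(0*n(0) + 0) = (27*2)*(0*(2*0**2) + 0) = 54*(0*(2*0) + 0) = 54*(0*0 + 0) = 54*(0 + 0) = 54*0 = 0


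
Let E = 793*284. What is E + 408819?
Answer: 634031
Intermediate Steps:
E = 225212
E + 408819 = 225212 + 408819 = 634031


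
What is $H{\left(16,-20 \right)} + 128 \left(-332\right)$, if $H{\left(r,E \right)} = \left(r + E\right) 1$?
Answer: $-42500$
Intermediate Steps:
$H{\left(r,E \right)} = E + r$ ($H{\left(r,E \right)} = \left(E + r\right) 1 = E + r$)
$H{\left(16,-20 \right)} + 128 \left(-332\right) = \left(-20 + 16\right) + 128 \left(-332\right) = -4 - 42496 = -42500$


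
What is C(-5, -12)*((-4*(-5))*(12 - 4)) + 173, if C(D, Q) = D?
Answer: -627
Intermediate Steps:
C(-5, -12)*((-4*(-5))*(12 - 4)) + 173 = -5*(-4*(-5))*(12 - 4) + 173 = -100*8 + 173 = -5*160 + 173 = -800 + 173 = -627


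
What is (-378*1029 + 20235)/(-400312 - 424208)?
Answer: 122909/274840 ≈ 0.44720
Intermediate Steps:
(-378*1029 + 20235)/(-400312 - 424208) = (-388962 + 20235)/(-824520) = -368727*(-1/824520) = 122909/274840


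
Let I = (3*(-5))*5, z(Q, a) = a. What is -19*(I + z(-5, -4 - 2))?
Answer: 1539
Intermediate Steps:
I = -75 (I = -15*5 = -75)
-19*(I + z(-5, -4 - 2)) = -19*(-75 + (-4 - 2)) = -19*(-75 - 6) = -19*(-81) = 1539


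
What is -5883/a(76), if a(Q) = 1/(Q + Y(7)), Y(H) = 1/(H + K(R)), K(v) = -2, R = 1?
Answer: -2241423/5 ≈ -4.4828e+5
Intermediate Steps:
Y(H) = 1/(-2 + H) (Y(H) = 1/(H - 2) = 1/(-2 + H))
a(Q) = 1/(⅕ + Q) (a(Q) = 1/(Q + 1/(-2 + 7)) = 1/(Q + 1/5) = 1/(Q + ⅕) = 1/(⅕ + Q))
-5883/a(76) = -5883/(5/(1 + 5*76)) = -5883/(5/(1 + 380)) = -5883/(5/381) = -5883/(5*(1/381)) = -5883/5/381 = -5883*381/5 = -2241423/5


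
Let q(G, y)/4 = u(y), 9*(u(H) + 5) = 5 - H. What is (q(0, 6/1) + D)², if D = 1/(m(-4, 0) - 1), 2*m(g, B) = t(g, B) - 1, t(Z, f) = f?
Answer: 36100/81 ≈ 445.68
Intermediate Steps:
u(H) = -40/9 - H/9 (u(H) = -5 + (5 - H)/9 = -5 + (5/9 - H/9) = -40/9 - H/9)
q(G, y) = -160/9 - 4*y/9 (q(G, y) = 4*(-40/9 - y/9) = -160/9 - 4*y/9)
m(g, B) = -½ + B/2 (m(g, B) = (B - 1)/2 = (-1 + B)/2 = -½ + B/2)
D = -⅔ (D = 1/((-½ + (½)*0) - 1) = 1/((-½ + 0) - 1) = 1/(-½ - 1) = 1/(-3/2) = -⅔ ≈ -0.66667)
(q(0, 6/1) + D)² = ((-160/9 - 8/(3*1)) - ⅔)² = ((-160/9 - 8/3) - ⅔)² = (-184/9 - ⅔)² = (-190/9)² = 36100/81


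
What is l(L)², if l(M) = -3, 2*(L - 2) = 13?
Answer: 9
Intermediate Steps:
L = 17/2 (L = 2 + (½)*13 = 2 + 13/2 = 17/2 ≈ 8.5000)
l(L)² = (-3)² = 9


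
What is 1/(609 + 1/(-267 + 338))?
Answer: 71/43240 ≈ 0.0016420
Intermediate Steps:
1/(609 + 1/(-267 + 338)) = 1/(609 + 1/71) = 1/(43240/71) = 71/43240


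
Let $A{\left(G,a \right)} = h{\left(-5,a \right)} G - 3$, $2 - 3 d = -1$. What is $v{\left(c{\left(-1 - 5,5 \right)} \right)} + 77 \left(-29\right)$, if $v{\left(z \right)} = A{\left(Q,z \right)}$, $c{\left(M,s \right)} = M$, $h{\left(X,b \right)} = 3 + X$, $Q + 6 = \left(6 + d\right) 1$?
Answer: $-2238$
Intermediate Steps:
$d = 1$ ($d = \frac{2}{3} - - \frac{1}{3} = \frac{2}{3} + \frac{1}{3} = 1$)
$Q = 1$ ($Q = -6 + \left(6 + 1\right) 1 = -6 + 7 \cdot 1 = -6 + 7 = 1$)
$A{\left(G,a \right)} = -3 - 2 G$ ($A{\left(G,a \right)} = \left(3 - 5\right) G - 3 = - 2 G - 3 = -3 - 2 G$)
$v{\left(z \right)} = -5$ ($v{\left(z \right)} = -3 - 2 = -5$)
$v{\left(c{\left(-1 - 5,5 \right)} \right)} + 77 \left(-29\right) = -5 + 77 \left(-29\right) = -5 - 2233 = -2238$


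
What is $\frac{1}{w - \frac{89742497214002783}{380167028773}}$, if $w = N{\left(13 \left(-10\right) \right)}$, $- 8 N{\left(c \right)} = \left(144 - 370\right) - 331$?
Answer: $- \frac{3041336230184}{717728224676995703} \approx -4.2374 \cdot 10^{-6}$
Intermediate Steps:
$N{\left(c \right)} = \frac{557}{8}$ ($N{\left(c \right)} = - \frac{\left(144 - 370\right) - 331}{8} = - \frac{-226 - 331}{8} = \left(- \frac{1}{8}\right) \left(-557\right) = \frac{557}{8}$)
$w = \frac{557}{8} \approx 69.625$
$\frac{1}{w - \frac{89742497214002783}{380167028773}} = \frac{1}{\frac{557}{8} - \frac{89742497214002783}{380167028773}} = \frac{1}{- \frac{717728224676995703}{3041336230184}} = - \frac{3041336230184}{717728224676995703}$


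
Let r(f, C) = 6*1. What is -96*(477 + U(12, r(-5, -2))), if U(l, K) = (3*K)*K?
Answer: -56160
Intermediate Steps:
r(f, C) = 6
U(l, K) = 3*K**2
-96*(477 + U(12, r(-5, -2))) = -96*(477 + 3*6**2) = -96*(477 + 3*36) = -96*(477 + 108) = -96*585 = -56160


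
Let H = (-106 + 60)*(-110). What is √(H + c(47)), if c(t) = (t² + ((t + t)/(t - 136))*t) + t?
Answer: √57556834/89 ≈ 85.243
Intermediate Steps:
H = 5060 (H = -46*(-110) = 5060)
c(t) = t + t² + 2*t²/(-136 + t) (c(t) = (t² + ((2*t)/(-136 + t))*t) + t = (t² + (2*t/(-136 + t))*t) + t = (t² + 2*t²/(-136 + t)) + t = t + t² + 2*t²/(-136 + t))
√(H + c(47)) = √(5060 + 47*(-136 + 47² - 133*47)/(-136 + 47)) = √(5060 + 47*(-136 + 2209 - 6251)/(-89)) = √(5060 + 47*(-1/89)*(-4178)) = √(5060 + 196366/89) = √(646706/89) = √57556834/89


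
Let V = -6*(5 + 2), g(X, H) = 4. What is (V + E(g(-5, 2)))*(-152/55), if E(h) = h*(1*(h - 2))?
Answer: 5168/55 ≈ 93.964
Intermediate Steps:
E(h) = h*(-2 + h) (E(h) = h*(1*(-2 + h)) = h*(-2 + h))
V = -42 (V = -6*7 = -42)
(V + E(g(-5, 2)))*(-152/55) = (-42 + 4*(-2 + 4))*(-152/55) = (-42 + 4*2)*(-152*1/55) = (-42 + 8)*(-152/55) = -34*(-152/55) = 5168/55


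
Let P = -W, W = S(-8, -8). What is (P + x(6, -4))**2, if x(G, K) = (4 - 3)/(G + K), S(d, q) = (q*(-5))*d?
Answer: 410881/4 ≈ 1.0272e+5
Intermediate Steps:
S(d, q) = -5*d*q (S(d, q) = (-5*q)*d = -5*d*q)
W = -320 (W = -5*(-8)*(-8) = -320)
x(G, K) = 1/(G + K)
P = 320 (P = -1*(-320) = 320)
(P + x(6, -4))**2 = (320 + 1/(6 - 4))**2 = (320 + 1/2)**2 = (641/2)**2 = 410881/4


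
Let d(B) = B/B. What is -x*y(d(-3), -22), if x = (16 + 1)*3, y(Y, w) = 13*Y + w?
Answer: 459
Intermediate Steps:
d(B) = 1
y(Y, w) = w + 13*Y
x = 51 (x = 17*3 = 51)
-x*y(d(-3), -22) = -51*(-22 + 13*1) = -51*(-22 + 13) = -51*(-9) = -1*(-459) = 459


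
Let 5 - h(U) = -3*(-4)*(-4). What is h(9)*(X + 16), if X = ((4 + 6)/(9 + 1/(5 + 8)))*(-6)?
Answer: 29362/59 ≈ 497.66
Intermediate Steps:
h(U) = 53 (h(U) = 5 - (-3*(-4))*(-4) = 5 - 12*(-4) = 5 - 1*(-48) = 5 + 48 = 53)
X = -390/59 (X = (10/(9 + 1/13))*(-6) = (10/(118/13))*(-6) = (10*(13/118))*(-6) = (65/59)*(-6) = -390/59 ≈ -6.6102)
h(9)*(X + 16) = 53*(-390/59 + 16) = 53*(554/59) = 29362/59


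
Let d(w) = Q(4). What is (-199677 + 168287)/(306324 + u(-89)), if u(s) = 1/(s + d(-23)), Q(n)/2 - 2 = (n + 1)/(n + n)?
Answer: -5257825/51309268 ≈ -0.10247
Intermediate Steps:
Q(n) = 4 + (1 + n)/n (Q(n) = 4 + 2*((n + 1)/(n + n)) = 4 + 2*((1 + n)/((2*n))) = 4 + 2*((1 + n)*(1/(2*n))) = 4 + 2*((1 + n)/(2*n)) = 4 + (1 + n)/n)
d(w) = 21/4 (d(w) = 5 + 1/4 = 21/4)
u(s) = 1/(21/4 + s) (u(s) = 1/(s + 21/4) = 1/(21/4 + s))
(-199677 + 168287)/(306324 + u(-89)) = (-199677 + 168287)/(306324 + 4/(21 + 4*(-89))) = -31390/(306324 + 4/(21 - 356)) = -31390/(306324 + 4/(-335)) = -31390/(306324 + 4*(-1/335)) = -31390/(306324 - 4/335) = -31390/102618536/335 = -31390*335/102618536 = -5257825/51309268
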